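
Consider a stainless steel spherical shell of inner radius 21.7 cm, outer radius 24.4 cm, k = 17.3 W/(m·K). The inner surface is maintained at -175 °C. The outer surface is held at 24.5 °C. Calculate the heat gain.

Q = 85.1 kW

Q = 4πk·ΔT/(1/r₁ − 1/r₂) = 4π × 17.3 × 199.5 / (1/0.217 − 1/0.244) = 85100 W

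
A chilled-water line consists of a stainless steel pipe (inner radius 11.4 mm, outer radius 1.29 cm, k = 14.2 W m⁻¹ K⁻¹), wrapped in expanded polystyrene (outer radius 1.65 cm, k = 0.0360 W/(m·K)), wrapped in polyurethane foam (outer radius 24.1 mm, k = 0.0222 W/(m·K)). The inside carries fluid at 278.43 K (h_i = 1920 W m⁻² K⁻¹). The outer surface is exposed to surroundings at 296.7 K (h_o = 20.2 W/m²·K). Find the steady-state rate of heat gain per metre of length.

Q' = 4.41 W/m

Series thermal resistances, inner to outer:
  R'_conv,in = 1/(2πr h) = 1/(2π·0.0114·1920) = 0.007271 m·K/W
  R'_stainless steel = ln(0.0129/0.0114)/(2πk) = 0.1236/(2π·14.2) = 0.001385 m·K/W
  R'_expanded polystyrene = ln(0.0165/0.0129)/(2πk) = 0.2461/(2π·0.0360) = 1.088 m·K/W
  R'_polyurethane foam = ln(0.0241/0.0165)/(2πk) = 0.3789/(2π·0.0222) = 2.716 m·K/W
  R'_conv,out = 1/(2πr h) = 1/(2π·0.0241·20.2) = 0.3269 m·K/W
ΣR = 0.007271 + 0.001385 + 1.088 + 2.716 + 0.3269 = 4.140 m·K/W
Q' = ΔT/ΣR = (278.43 K − 296.7 K)/4.140 = -4.41 W/m
(Negative Q' ⇒ heat flows inward; heat gain = 4.41 W/m.)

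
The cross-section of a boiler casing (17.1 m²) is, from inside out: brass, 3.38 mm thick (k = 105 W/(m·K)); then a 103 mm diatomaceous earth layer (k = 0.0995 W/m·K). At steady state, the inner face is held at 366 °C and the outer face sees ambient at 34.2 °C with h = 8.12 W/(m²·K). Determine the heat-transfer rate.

Q = 4900 W

Series thermal resistances, inner to outer:
  R_brass = L/(kA) = 0.00338/(105·17.1) = 1.882×10^-6 K/W
  R_diatomaceous earth = L/(kA) = 0.103/(0.0995·17.1) = 0.06054 K/W
  R_conv,out = 1/(hA) = 1/(8.12·17.1) = 0.007202 K/W
ΣR = 1.882×10^-6 + 0.06054 + 0.007202 = 0.06774 K/W
Q = ΔT/ΣR = (366 °C − 34.2 °C)/0.06774 = 4900 W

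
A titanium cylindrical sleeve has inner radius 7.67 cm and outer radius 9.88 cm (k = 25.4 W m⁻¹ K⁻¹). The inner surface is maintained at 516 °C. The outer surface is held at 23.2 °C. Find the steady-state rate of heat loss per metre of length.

Q' = 2πk·ΔT/ln(r₂/r₁) = 2π × 25.4 × 492.8 / ln(0.0988/0.0767) = 3.11×10^5 W/m

Q' = 311 kW/m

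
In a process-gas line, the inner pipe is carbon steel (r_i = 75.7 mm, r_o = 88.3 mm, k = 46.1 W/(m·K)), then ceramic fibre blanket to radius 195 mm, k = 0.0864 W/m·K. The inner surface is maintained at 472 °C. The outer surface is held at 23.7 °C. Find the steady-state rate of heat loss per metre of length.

Treat each layer as a resistance in series:
  R'_carbon steel = ln(0.0883/0.0757)/(2πk) = 0.1540/(2π·46.1) = 5.315×10^-4 m·K/W
  R'_ceramic fibre blanket = ln(0.195/0.0883)/(2πk) = 0.7923/(2π·0.0864) = 1.459 m·K/W
ΣR = 5.315×10^-4 + 1.459 = 1.460 m·K/W
Q' = ΔT/ΣR = (472 °C − 23.7 °C)/1.460 = 307 W/m

Q' = 307 W/m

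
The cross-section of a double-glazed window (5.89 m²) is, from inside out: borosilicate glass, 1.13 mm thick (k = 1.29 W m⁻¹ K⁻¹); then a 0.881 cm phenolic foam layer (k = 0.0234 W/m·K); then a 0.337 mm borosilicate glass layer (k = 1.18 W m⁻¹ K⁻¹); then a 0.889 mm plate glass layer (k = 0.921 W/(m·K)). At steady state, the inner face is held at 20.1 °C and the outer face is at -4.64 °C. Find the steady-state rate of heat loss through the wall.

Resistance network (inner→outer):
  R_borosilicate glass = L/(kA) = 0.00113/(1.29·5.89) = 1.487×10^-4 K/W
  R_phenolic foam = L/(kA) = 0.00881/(0.0234·5.89) = 0.06392 K/W
  R_borosilicate glass = L/(kA) = 3.37×10^-4/(1.18·5.89) = 4.849×10^-5 K/W
  R_plate glass = L/(kA) = 8.89×10^-4/(0.921·5.89) = 1.639×10^-4 K/W
ΣR = 1.487×10^-4 + 0.06392 + 4.849×10^-5 + 1.639×10^-4 = 0.06428 K/W
Q = ΔT/ΣR = (20.1 °C − -4.64 °C)/0.06428 = 385 W

Q = 385 W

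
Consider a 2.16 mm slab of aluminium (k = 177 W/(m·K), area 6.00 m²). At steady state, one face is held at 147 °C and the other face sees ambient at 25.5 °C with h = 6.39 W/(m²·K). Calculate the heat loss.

Resistance network (inner→outer):
  R_aluminium = L/(kA) = 0.00216/(177·6.00) = 2.034×10^-6 K/W
  R_conv,out = 1/(hA) = 1/(6.39·6.00) = 0.02608 K/W
ΣR = 2.034×10^-6 + 0.02608 = 0.02608 K/W
Q = ΔT/ΣR = (147 °C − 25.5 °C)/0.02608 = 4660 W

Q = 4.66 kW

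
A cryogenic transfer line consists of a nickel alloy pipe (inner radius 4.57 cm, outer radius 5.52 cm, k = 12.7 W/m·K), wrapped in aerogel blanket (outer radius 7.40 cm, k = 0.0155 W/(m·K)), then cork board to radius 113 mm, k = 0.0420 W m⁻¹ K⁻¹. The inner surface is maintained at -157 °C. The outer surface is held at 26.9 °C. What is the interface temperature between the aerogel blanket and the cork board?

Treat each layer as a resistance in series:
  R'_nickel alloy = ln(0.0552/0.0457)/(2πk) = 0.1889/(2π·12.7) = 0.002367 m·K/W
  R'_aerogel blanket = ln(0.0740/0.0552)/(2πk) = 0.2931/(2π·0.0155) = 3.010 m·K/W
  R'_cork board = ln(0.113/0.0740)/(2πk) = 0.4233/(2π·0.0420) = 1.604 m·K/W
ΣR = 0.002367 + 3.010 + 1.604 = 4.616 m·K/W
Q' = ΔT/ΣR = (-157 °C − 26.9 °C)/4.616 = -39.84 W/m
From the inner boundary to the aerogel blanket/cork board interface, ΣR_partial = 3.012 m·K/W.
T_interface = T_in − Q'·ΣR_partial = -157 °C − (-39.84)(3.012) = -37.0 °C

T = -37.0 °C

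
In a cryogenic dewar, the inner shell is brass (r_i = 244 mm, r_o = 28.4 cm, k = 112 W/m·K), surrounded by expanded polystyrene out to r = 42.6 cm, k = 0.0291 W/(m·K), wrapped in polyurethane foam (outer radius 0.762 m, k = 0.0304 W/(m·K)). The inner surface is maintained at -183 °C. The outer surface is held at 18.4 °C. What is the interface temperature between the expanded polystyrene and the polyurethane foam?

Series thermal resistances, inner to outer:
  R_brass = (1/0.244 − 1/0.284)/(4πk) = 0.5772/(4π·112) = 4.101×10^-4 K/W
  R_expanded polystyrene = (1/0.284 − 1/0.426)/(4πk) = 1.174/(4π·0.0291) = 3.210 K/W
  R_polyurethane foam = (1/0.426 − 1/0.762)/(4πk) = 1.035/(4π·0.0304) = 2.710 K/W
ΣR = 4.101×10^-4 + 3.210 + 2.710 = 5.920 K/W
Q = ΔT/ΣR = (-183 °C − 18.4 °C)/5.920 = -34.02 W
From the inner boundary to the expanded polystyrene/polyurethane foam interface, ΣR_partial = 3.210 K/W.
T_interface = T_in − Q·ΣR_partial = -183 °C − (-34.02)(3.210) = -73.8 °C

T = -73.8 °C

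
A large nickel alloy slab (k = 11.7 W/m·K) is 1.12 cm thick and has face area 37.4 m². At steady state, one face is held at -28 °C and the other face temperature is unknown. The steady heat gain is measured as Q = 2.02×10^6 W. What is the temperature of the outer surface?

T_out = 23.7 °C

Series resistances:
  R_nickel alloy = L/(kA) = 0.0112/(11.7·37.4) = 2.560×10^-5 K/W
ΣR = 2.560×10^-5 K/W
ΔT = Q·ΣR = 2.02×10^6 × 2.560×10^-5 = 51.71 K
Heat flows inward, so T_out = T_in + ΔT = -28 + 51.71 = 23.7 °C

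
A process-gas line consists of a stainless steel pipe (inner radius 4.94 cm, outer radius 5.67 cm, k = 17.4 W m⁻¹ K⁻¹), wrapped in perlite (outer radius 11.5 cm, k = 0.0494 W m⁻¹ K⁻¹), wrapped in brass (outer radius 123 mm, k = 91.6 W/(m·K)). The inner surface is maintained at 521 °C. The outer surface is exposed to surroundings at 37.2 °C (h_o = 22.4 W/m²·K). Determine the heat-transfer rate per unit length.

Q' = 207 W/m

Treat each layer as a resistance in series:
  R'_stainless steel = ln(0.0567/0.0494)/(2πk) = 0.1378/(2π·17.4) = 0.001261 m·K/W
  R'_perlite = ln(0.115/0.0567)/(2πk) = 0.7072/(2π·0.0494) = 2.278 m·K/W
  R'_brass = ln(0.123/0.115)/(2πk) = 0.06725/(2π·91.6) = 1.169×10^-4 m·K/W
  R'_conv,out = 1/(2πr h) = 1/(2π·0.123·22.4) = 0.05777 m·K/W
ΣR = 0.001261 + 2.278 + 1.169×10^-4 + 0.05777 = 2.337 m·K/W
Q' = ΔT/ΣR = (521 °C − 37.2 °C)/2.337 = 207 W/m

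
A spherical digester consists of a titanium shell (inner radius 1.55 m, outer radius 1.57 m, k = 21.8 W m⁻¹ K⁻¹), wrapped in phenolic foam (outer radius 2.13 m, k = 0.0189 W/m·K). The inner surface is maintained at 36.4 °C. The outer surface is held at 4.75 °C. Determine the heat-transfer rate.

Q = 44.9 W

Treat each layer as a resistance in series:
  R_titanium = (1/1.55 − 1/1.57)/(4πk) = 0.008219/(4π·21.8) = 3.000×10^-5 K/W
  R_phenolic foam = (1/1.57 − 1/2.13)/(4πk) = 0.1675/(4π·0.0189) = 0.7051 K/W
ΣR = 3.000×10^-5 + 0.7051 = 0.7051 K/W
Q = ΔT/ΣR = (36.4 °C − 4.75 °C)/0.7051 = 44.9 W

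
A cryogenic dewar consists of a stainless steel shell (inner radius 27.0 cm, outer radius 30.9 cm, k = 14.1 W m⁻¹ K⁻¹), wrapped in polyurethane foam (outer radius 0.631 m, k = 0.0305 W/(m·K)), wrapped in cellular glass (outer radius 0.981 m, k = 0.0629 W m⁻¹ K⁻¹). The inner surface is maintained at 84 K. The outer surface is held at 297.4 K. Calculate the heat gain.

Q = 42.5 W

Treat each layer as a resistance in series:
  R_stainless steel = (1/0.270 − 1/0.309)/(4πk) = 0.4675/(4π·14.1) = 0.002638 K/W
  R_polyurethane foam = (1/0.309 − 1/0.631)/(4πk) = 1.651/(4π·0.0305) = 4.309 K/W
  R_cellular glass = (1/0.631 − 1/0.981)/(4πk) = 0.5654/(4π·0.0629) = 0.7153 K/W
ΣR = 0.002638 + 4.309 + 0.7153 = 5.027 K/W
Q = ΔT/ΣR = (84 K − 297.4 K)/5.027 = -42.5 W
(Negative Q ⇒ heat flows inward; heat gain = 42.5 W.)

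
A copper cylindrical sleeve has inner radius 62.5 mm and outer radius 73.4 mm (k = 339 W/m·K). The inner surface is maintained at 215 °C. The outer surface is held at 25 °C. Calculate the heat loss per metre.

Q' = 2520 kW/m

Q' = 2πk·ΔT/ln(r₂/r₁) = 2π × 339 × 190 / ln(0.0734/0.0625) = 2.52×10^6 W/m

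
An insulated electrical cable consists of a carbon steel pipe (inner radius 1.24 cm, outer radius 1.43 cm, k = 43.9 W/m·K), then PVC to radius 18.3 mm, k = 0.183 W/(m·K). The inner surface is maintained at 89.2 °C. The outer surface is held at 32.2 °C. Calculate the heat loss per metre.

Resistance network (inner→outer):
  R'_carbon steel = ln(0.0143/0.0124)/(2πk) = 0.1426/(2π·43.9) = 5.168×10^-4 m·K/W
  R'_PVC = ln(0.0183/0.0143)/(2πk) = 0.2466/(2π·0.183) = 0.2145 m·K/W
ΣR = 5.168×10^-4 + 0.2145 = 0.2150 m·K/W
Q' = ΔT/ΣR = (89.2 °C − 32.2 °C)/0.2150 = 265 W/m

Q' = 265 W/m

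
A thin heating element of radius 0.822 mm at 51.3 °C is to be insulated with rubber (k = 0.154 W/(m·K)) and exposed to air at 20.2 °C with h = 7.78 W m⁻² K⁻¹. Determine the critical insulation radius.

For a cylinder, r_cr = k_ins/h = 0.154/7.78 = 0.0198 m = 1.98 cm

r_cr = 1.98 cm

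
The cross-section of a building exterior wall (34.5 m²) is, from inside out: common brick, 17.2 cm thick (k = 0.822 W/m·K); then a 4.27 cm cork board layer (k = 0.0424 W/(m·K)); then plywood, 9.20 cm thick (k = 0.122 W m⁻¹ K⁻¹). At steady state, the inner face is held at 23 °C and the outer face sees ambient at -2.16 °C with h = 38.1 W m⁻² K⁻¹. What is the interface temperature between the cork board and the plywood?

T = 7.67 °C

Series thermal resistances, inner to outer:
  R_common brick = L/(kA) = 0.172/(0.822·34.5) = 0.006065 K/W
  R_cork board = L/(kA) = 0.0427/(0.0424·34.5) = 0.02919 K/W
  R_plywood = L/(kA) = 0.0920/(0.122·34.5) = 0.02186 K/W
  R_conv,out = 1/(hA) = 1/(38.1·34.5) = 7.608×10^-4 K/W
ΣR = 0.006065 + 0.02919 + 0.02186 + 7.608×10^-4 = 0.05788 K/W
Q = ΔT/ΣR = (23 °C − -2.16 °C)/0.05788 = 434.7 W
From the inner boundary to the cork board/plywood interface, ΣR_partial = 0.03526 K/W.
T_interface = T_in − Q·ΣR_partial = 23 °C − (434.7)(0.03526) = 7.67 °C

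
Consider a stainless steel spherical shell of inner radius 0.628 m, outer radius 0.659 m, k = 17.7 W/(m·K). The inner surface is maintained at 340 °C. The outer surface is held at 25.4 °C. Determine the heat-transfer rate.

Q = 934 kW

Q = 4πk·ΔT/(1/r₁ − 1/r₂) = 4π × 17.7 × 314.6 / (1/0.628 − 1/0.659) = 9.34×10^5 W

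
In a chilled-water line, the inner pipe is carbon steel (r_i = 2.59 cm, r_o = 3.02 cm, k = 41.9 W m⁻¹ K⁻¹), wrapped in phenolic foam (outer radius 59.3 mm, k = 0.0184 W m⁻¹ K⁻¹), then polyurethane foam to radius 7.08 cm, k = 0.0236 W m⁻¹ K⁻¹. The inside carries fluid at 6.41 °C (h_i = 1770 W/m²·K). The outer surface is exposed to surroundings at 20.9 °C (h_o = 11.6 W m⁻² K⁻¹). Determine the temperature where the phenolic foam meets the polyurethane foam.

T = 18.1 °C

Series thermal resistances, inner to outer:
  R'_conv,in = 1/(2πr h) = 1/(2π·0.0259·1770) = 0.003472 m·K/W
  R'_carbon steel = ln(0.0302/0.0259)/(2πk) = 0.1536/(2π·41.9) = 5.834×10^-4 m·K/W
  R'_phenolic foam = ln(0.0593/0.0302)/(2πk) = 0.6748/(2π·0.0184) = 5.837 m·K/W
  R'_polyurethane foam = ln(0.0708/0.0593)/(2πk) = 0.1772/(2π·0.0236) = 1.195 m·K/W
  R'_conv,out = 1/(2πr h) = 1/(2π·0.0708·11.6) = 0.1938 m·K/W
ΣR = 0.003472 + 5.834×10^-4 + 5.837 + 1.195 + 0.1938 = 7.230 m·K/W
Q' = ΔT/ΣR = (6.41 °C − 20.9 °C)/7.230 = -2.004 W/m
From the inner boundary to the phenolic foam/polyurethane foam interface, ΣR_partial = 5.841 m·K/W.
T_interface = T_in − Q'·ΣR_partial = 6.41 °C − (-2.004)(5.841) = 18.1 °C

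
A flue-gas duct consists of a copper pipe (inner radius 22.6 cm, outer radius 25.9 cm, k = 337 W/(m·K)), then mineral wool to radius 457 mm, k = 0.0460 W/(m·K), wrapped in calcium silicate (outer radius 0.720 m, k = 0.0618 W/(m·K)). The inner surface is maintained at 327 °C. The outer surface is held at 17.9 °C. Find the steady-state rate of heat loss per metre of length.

Resistance network (inner→outer):
  R'_copper = ln(0.259/0.226)/(2πk) = 0.1363/(2π·337) = 6.437×10^-5 m·K/W
  R'_mineral wool = ln(0.457/0.259)/(2πk) = 0.5679/(2π·0.0460) = 1.965 m·K/W
  R'_calcium silicate = ln(0.720/0.457)/(2πk) = 0.4546/(2π·0.0618) = 1.171 m·K/W
ΣR = 6.437×10^-5 + 1.965 + 1.171 = 3.136 m·K/W
Q' = ΔT/ΣR = (327 °C − 17.9 °C)/3.136 = 98.6 W/m

Q' = 98.6 W/m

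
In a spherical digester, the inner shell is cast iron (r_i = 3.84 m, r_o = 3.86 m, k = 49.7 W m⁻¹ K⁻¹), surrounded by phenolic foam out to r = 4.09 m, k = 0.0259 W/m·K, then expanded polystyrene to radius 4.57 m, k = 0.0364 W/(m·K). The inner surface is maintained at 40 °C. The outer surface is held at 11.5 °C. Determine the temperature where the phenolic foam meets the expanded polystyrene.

Series thermal resistances, inner to outer:
  R_cast iron = (1/3.84 − 1/3.86)/(4πk) = 0.001349/(4π·49.7) = 2.160×10^-6 K/W
  R_phenolic foam = (1/3.86 − 1/4.09)/(4πk) = 0.01457/(4π·0.0259) = 0.04476 K/W
  R_expanded polystyrene = (1/4.09 − 1/4.57)/(4πk) = 0.02568/(4π·0.0364) = 0.05614 K/W
ΣR = 2.160×10^-6 + 0.04476 + 0.05614 = 0.1009 K/W
Q = ΔT/ΣR = (40 °C − 11.5 °C)/0.1009 = 282.5 W
From the inner boundary to the phenolic foam/expanded polystyrene interface, ΣR_partial = 0.04476 K/W.
T_interface = T_in − Q·ΣR_partial = 40 °C − (282.5)(0.04476) = 27.4 °C

T = 27.4 °C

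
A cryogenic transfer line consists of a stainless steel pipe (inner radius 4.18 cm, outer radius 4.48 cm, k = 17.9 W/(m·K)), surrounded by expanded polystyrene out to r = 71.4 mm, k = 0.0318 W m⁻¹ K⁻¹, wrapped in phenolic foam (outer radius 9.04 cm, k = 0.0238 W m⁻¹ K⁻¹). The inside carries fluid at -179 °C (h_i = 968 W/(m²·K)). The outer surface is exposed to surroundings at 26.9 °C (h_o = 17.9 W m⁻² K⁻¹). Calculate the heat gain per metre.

Series thermal resistances, inner to outer:
  R'_conv,in = 1/(2πr h) = 1/(2π·0.0418·968) = 0.003933 m·K/W
  R'_stainless steel = ln(0.0448/0.0418)/(2πk) = 0.06931/(2π·17.9) = 6.163×10^-4 m·K/W
  R'_expanded polystyrene = ln(0.0714/0.0448)/(2πk) = 0.4661/(2π·0.0318) = 2.333 m·K/W
  R'_phenolic foam = ln(0.0904/0.0714)/(2πk) = 0.2359/(2π·0.0238) = 1.578 m·K/W
  R'_conv,out = 1/(2πr h) = 1/(2π·0.0904·17.9) = 0.09836 m·K/W
ΣR = 0.003933 + 6.163×10^-4 + 2.333 + 1.578 + 0.09836 = 4.014 m·K/W
Q' = ΔT/ΣR = (-179 °C − 26.9 °C)/4.014 = -51.3 W/m
(Negative Q' ⇒ heat flows inward; heat gain = 51.3 W/m.)

Q' = 51.3 W/m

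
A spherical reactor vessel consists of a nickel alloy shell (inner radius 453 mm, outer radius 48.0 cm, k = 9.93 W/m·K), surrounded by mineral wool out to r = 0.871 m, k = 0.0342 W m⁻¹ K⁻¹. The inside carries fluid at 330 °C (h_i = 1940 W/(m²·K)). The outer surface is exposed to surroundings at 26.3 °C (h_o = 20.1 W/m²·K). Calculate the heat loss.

Q = 139 W

Resistance network (inner→outer):
  R_conv,in = 1/(4πr²h) = 1/(4π·0.453²·1940) = 1.999×10^-4 K/W
  R_nickel alloy = (1/0.453 − 1/0.480)/(4πk) = 0.1242/(4π·9.93) = 9.951×10^-4 K/W
  R_mineral wool = (1/0.480 − 1/0.871)/(4πk) = 0.9352/(4π·0.0342) = 2.176 K/W
  R_conv,out = 1/(4πr²h) = 1/(4π·0.871²·20.1) = 0.005219 K/W
ΣR = 1.999×10^-4 + 9.951×10^-4 + 2.176 + 0.005219 = 2.182 K/W
Q = ΔT/ΣR = (330 °C − 26.3 °C)/2.182 = 139 W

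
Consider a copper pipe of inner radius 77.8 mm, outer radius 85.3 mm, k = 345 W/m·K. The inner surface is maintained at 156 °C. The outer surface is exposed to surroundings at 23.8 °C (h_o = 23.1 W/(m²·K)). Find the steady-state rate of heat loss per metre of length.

Q' = 1640 W/m

Resistance network (inner→outer):
  R'_copper = ln(0.0853/0.0778)/(2πk) = 0.09203/(2π·345) = 4.246×10^-5 m·K/W
  R'_conv,out = 1/(2πr h) = 1/(2π·0.0853·23.1) = 0.08077 m·K/W
ΣR = 4.246×10^-5 + 0.08077 = 0.08081 m·K/W
Q' = ΔT/ΣR = (156 °C − 23.8 °C)/0.08081 = 1640 W/m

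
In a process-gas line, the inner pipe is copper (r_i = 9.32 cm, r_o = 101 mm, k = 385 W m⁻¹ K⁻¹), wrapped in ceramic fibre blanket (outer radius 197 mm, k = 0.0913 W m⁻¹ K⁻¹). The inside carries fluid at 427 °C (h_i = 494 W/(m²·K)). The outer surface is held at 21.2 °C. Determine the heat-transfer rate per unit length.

Q' = 347 W/m

Treat each layer as a resistance in series:
  R'_conv,in = 1/(2πr h) = 1/(2π·0.0932·494) = 0.003457 m·K/W
  R'_copper = ln(0.101/0.0932)/(2πk) = 0.08037/(2π·385) = 3.323×10^-5 m·K/W
  R'_ceramic fibre blanket = ln(0.197/0.101)/(2πk) = 0.6681/(2π·0.0913) = 1.165 m·K/W
ΣR = 0.003457 + 3.323×10^-5 + 1.165 = 1.168 m·K/W
Q' = ΔT/ΣR = (427 °C − 21.2 °C)/1.168 = 347 W/m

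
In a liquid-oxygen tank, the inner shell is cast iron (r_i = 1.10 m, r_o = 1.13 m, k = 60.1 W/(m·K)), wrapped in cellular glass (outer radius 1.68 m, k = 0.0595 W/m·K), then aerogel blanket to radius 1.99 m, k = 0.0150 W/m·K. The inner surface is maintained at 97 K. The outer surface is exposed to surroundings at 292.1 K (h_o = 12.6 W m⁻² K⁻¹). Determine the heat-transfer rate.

Treat each layer as a resistance in series:
  R_cast iron = (1/1.10 − 1/1.13)/(4πk) = 0.02414/(4π·60.1) = 3.196×10^-5 K/W
  R_cellular glass = (1/1.13 − 1/1.68)/(4πk) = 0.2897/(4π·0.0595) = 0.3875 K/W
  R_aerogel blanket = (1/1.68 − 1/1.99)/(4πk) = 0.09273/(4π·0.0150) = 0.4919 K/W
  R_conv,out = 1/(4πr²h) = 1/(4π·1.99²·12.6) = 0.001595 K/W
ΣR = 3.196×10^-5 + 0.3875 + 0.4919 + 0.001595 = 0.8810 K/W
Q = ΔT/ΣR = (97 K − 292.1 K)/0.8810 = -221 W
(Negative Q ⇒ heat flows inward; heat gain = 221 W.)

Q = 221 W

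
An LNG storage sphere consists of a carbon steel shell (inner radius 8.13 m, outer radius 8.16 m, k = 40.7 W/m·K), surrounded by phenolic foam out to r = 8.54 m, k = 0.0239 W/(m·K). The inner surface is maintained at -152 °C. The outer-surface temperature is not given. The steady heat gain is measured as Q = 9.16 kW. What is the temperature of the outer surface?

Series resistances:
  R_carbon steel = (1/8.13 − 1/8.16)/(4πk) = 4.522×10^-4/(4π·40.7) = 8.842×10^-7 K/W
  R_phenolic foam = (1/8.16 − 1/8.54)/(4πk) = 0.005453/(4π·0.0239) = 0.01816 K/W
ΣR = 0.01816 K/W
ΔT = Q·ΣR = 9160 × 0.01816 = 166.3 K
Heat flows inward, so T_out = T_in + ΔT = -152 + 166.3 = 14.3 °C

T_out = 14.3 °C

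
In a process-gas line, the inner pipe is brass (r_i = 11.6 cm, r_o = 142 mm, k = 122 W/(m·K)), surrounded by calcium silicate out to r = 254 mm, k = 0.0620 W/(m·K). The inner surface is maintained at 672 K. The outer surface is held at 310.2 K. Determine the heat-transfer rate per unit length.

Q' = 242 W/m

Series thermal resistances, inner to outer:
  R'_brass = ln(0.142/0.116)/(2πk) = 0.2022/(2π·122) = 2.638×10^-4 m·K/W
  R'_calcium silicate = ln(0.254/0.142)/(2πk) = 0.5815/(2π·0.0620) = 1.493 m·K/W
ΣR = 2.638×10^-4 + 1.493 = 1.493 m·K/W
Q' = ΔT/ΣR = (672 K − 310.2 K)/1.493 = 242 W/m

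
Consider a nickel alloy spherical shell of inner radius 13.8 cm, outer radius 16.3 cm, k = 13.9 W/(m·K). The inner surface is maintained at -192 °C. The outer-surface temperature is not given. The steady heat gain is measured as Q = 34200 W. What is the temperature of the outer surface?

T_out = 25.6 °C

Sum the resistances:
  R_nickel alloy = (1/0.138 − 1/0.163)/(4πk) = 1.111/(4π·13.9) = 0.006363 K/W
ΣR = 0.006363 K/W
ΔT = Q·ΣR = 34200 × 0.006363 = 217.6 K
Heat flows inward, so T_out = T_in + ΔT = -192 + 217.6 = 25.6 °C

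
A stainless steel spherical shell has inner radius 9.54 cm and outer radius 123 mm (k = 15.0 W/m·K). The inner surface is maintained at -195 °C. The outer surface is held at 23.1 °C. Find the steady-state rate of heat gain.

Q = 17.5 kW

Q = 4πk·ΔT/(1/r₁ − 1/r₂) = 4π × 15.0 × 218.1 / (1/0.0954 − 1/0.123) = 17500 W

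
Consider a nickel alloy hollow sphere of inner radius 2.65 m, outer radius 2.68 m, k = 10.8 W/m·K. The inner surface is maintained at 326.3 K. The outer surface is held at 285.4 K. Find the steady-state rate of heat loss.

Q = 1.31×10^6 W

Q = 4πk·ΔT/(1/r₁ − 1/r₂) = 4π × 10.8 × 40.9 / (1/2.65 − 1/2.68) = 1.31×10^6 W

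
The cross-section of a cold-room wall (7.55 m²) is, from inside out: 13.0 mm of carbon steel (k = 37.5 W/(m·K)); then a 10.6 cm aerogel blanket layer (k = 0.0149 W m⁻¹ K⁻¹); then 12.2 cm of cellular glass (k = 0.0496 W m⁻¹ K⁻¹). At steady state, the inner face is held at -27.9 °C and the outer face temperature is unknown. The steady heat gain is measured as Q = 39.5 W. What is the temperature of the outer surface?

Sum the resistances:
  R_carbon steel = L/(kA) = 0.0130/(37.5·7.55) = 4.592×10^-5 K/W
  R_aerogel blanket = L/(kA) = 0.106/(0.0149·7.55) = 0.9423 K/W
  R_cellular glass = L/(kA) = 0.122/(0.0496·7.55) = 0.3258 K/W
ΣR = 1.268 K/W
ΔT = Q·ΣR = 39.5 × 1.268 = 50.09 K
Heat flows inward, so T_out = T_in + ΔT = -27.9 + 50.09 = 22.2 °C

T_out = 22.2 °C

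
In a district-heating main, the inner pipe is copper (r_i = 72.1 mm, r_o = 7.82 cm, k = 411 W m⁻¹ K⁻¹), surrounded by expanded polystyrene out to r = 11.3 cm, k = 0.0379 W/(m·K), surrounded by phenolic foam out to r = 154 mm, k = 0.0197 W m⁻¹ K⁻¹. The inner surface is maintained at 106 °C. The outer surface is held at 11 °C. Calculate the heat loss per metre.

Q' = 23.5 W/m

Series thermal resistances, inner to outer:
  R'_copper = ln(0.0782/0.0721)/(2πk) = 0.08122/(2π·411) = 3.145×10^-5 m·K/W
  R'_expanded polystyrene = ln(0.113/0.0782)/(2πk) = 0.3681/(2π·0.0379) = 1.546 m·K/W
  R'_phenolic foam = ln(0.154/0.113)/(2πk) = 0.3096/(2π·0.0197) = 2.501 m·K/W
ΣR = 3.145×10^-5 + 1.546 + 2.501 = 4.047 m·K/W
Q' = ΔT/ΣR = (106 °C − 11 °C)/4.047 = 23.5 W/m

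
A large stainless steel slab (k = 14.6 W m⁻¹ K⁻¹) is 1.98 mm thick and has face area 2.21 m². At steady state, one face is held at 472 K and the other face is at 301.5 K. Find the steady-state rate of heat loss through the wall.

Q = 2780 kW

Q = kA·ΔT/L = 14.6 × 2.21 × |472 K − 301.5 K| / 0.00198 = 2.78×10^6 W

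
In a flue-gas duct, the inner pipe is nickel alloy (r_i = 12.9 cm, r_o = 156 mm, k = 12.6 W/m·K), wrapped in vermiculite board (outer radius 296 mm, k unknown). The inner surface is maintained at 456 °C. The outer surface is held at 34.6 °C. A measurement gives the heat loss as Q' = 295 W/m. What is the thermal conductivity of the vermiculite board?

ΣR = ΔT/Q' = |456 − 34.6|/295 = 1.428 m·K/W
Known resistances:
  R'_nickel alloy = ln(0.156/0.129)/(2πk) = 0.1900/(2π·12.6) = 0.002401 m·K/W
R_vermiculite board = ΣR − ΣR_known = 1.428 − 0.002401 = 1.426 m·K/W
ln(r₂/r₁)/(2πk) = 1.426 ⇒ k = 0.6405/(2π·1.426) = 0.0715 W/m·K

k = 0.0715 W/m·K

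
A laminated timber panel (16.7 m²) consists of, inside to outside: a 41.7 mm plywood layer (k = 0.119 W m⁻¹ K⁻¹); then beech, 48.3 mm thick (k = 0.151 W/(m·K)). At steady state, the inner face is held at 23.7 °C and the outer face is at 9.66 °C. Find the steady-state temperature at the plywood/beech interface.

T = 16.4 °C

Resistance network (inner→outer):
  R_plywood = L/(kA) = 0.0417/(0.119·16.7) = 0.02098 K/W
  R_beech = L/(kA) = 0.0483/(0.151·16.7) = 0.01915 K/W
ΣR = 0.02098 + 0.01915 = 0.04013 K/W
Q = ΔT/ΣR = (23.7 °C − 9.66 °C)/0.04013 = 349.9 W
From the inner boundary to the plywood/beech interface, ΣR_partial = 0.02098 K/W.
T_interface = T_in − Q·ΣR_partial = 23.7 °C − (349.9)(0.02098) = 16.4 °C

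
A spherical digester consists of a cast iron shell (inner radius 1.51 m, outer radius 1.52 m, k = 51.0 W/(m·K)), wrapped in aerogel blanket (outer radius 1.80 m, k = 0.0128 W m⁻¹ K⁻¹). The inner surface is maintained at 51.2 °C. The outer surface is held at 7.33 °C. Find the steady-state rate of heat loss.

Treat each layer as a resistance in series:
  R_cast iron = (1/1.51 − 1/1.52)/(4πk) = 0.004357/(4π·51.0) = 6.798×10^-6 K/W
  R_aerogel blanket = (1/1.52 − 1/1.80)/(4πk) = 0.1023/(4π·0.0128) = 0.6362 K/W
ΣR = 6.798×10^-6 + 0.6362 = 0.6362 K/W
Q = ΔT/ΣR = (51.2 °C − 7.33 °C)/0.6362 = 69.0 W

Q = 69.0 W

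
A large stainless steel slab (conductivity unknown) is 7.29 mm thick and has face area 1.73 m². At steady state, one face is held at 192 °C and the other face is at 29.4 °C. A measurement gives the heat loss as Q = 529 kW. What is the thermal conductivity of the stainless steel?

ΣR = ΔT/Q = |192 − 29.4|/5.29×10^5 = 3.074×10^-4 K/W
L/(kA) = 3.074×10^-4 ⇒ k = 0.00729/(3.074×10^-4·1.73) = 13.7 W/m·K

k = 13.7 W/m·K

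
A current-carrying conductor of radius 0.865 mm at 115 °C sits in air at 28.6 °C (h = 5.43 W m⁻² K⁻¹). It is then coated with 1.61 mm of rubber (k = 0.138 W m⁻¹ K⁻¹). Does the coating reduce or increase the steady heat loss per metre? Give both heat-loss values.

Critical radius for a cylinder: r_cr = k/h = 0.0254 m = 2.54 cm.
Outer radius after coating: r₂ = 8.65×10^-4 + 0.00161 = 0.002475 m.
Since r₁ < r_cr and r₂ ≤ r_cr, the coating moves toward the maximum at r_cr — heat loss rises.
Bare: R = 1/(2πr₁h) = 33.88 m·K/W; Q = 86.4/33.88 = 2.55 W/m.
Coated: R = R_cond + R_conv = 13.05 m·K/W; Q = 86.4/13.05 = 6.62 W/m.

increases: 2.55 → 6.62 W/m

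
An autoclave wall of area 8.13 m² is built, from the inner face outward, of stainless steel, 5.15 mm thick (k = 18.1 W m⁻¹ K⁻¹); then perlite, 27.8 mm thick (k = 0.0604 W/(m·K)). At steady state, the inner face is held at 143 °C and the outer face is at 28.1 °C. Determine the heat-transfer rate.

Q = 2030 W

Series thermal resistances, inner to outer:
  R_stainless steel = L/(kA) = 0.00515/(18.1·8.13) = 3.500×10^-5 K/W
  R_perlite = L/(kA) = 0.0278/(0.0604·8.13) = 0.05661 K/W
ΣR = 3.500×10^-5 + 0.05661 = 0.05665 K/W
Q = ΔT/ΣR = (143 °C − 28.1 °C)/0.05665 = 2030 W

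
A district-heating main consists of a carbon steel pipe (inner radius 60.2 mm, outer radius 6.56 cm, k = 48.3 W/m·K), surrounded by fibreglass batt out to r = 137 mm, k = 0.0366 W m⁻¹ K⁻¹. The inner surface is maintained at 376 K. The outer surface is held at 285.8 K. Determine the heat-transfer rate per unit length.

Q' = 28.2 W/m

Series thermal resistances, inner to outer:
  R'_carbon steel = ln(0.0656/0.0602)/(2πk) = 0.08590/(2π·48.3) = 2.831×10^-4 m·K/W
  R'_fibreglass batt = ln(0.137/0.0656)/(2πk) = 0.7364/(2π·0.0366) = 3.202 m·K/W
ΣR = 2.831×10^-4 + 3.202 = 3.202 m·K/W
Q' = ΔT/ΣR = (376 K − 285.8 K)/3.202 = 28.2 W/m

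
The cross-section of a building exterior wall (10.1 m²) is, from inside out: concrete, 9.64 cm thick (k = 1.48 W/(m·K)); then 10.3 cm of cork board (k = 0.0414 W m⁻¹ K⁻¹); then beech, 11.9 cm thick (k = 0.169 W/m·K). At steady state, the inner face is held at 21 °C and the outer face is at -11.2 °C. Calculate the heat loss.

Q = 99.8 W

Treat each layer as a resistance in series:
  R_concrete = L/(kA) = 0.0964/(1.48·10.1) = 0.006449 K/W
  R_cork board = L/(kA) = 0.103/(0.0414·10.1) = 0.2463 K/W
  R_beech = L/(kA) = 0.119/(0.169·10.1) = 0.06972 K/W
ΣR = 0.006449 + 0.2463 + 0.06972 = 0.3225 K/W
Q = ΔT/ΣR = (21 °C − -11.2 °C)/0.3225 = 99.8 W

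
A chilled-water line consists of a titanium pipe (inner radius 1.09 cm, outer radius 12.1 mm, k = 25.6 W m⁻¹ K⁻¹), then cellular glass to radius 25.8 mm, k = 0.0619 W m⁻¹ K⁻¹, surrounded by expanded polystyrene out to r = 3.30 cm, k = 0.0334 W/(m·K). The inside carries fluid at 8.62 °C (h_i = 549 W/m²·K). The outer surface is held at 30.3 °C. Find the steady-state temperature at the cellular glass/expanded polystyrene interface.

T = 22.2 °C

Resistance network (inner→outer):
  R'_conv,in = 1/(2πr h) = 1/(2π·0.0109·549) = 0.02660 m·K/W
  R'_titanium = ln(0.0121/0.0109)/(2πk) = 0.1044/(2π·25.6) = 6.493×10^-4 m·K/W
  R'_cellular glass = ln(0.0258/0.0121)/(2πk) = 0.7572/(2π·0.0619) = 1.947 m·K/W
  R'_expanded polystyrene = ln(0.0330/0.0258)/(2πk) = 0.2461/(2π·0.0334) = 1.173 m·K/W
ΣR = 0.02660 + 6.493×10^-4 + 1.947 + 1.173 = 3.147 m·K/W
Q' = ΔT/ΣR = (8.62 °C − 30.3 °C)/3.147 = -6.889 W/m
From the inner boundary to the cellular glass/expanded polystyrene interface, ΣR_partial = 1.974 m·K/W.
T_interface = T_in − Q'·ΣR_partial = 8.62 °C − (-6.889)(1.974) = 22.2 °C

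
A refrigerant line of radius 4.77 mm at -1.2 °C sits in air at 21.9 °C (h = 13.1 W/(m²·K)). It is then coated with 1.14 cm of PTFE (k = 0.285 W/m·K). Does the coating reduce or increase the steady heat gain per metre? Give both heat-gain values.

increases: 9.07 → 16.1 W/m

Critical radius for a cylinder: r_cr = k/h = 0.0218 m = 2.18 cm.
Outer radius after coating: r₂ = 0.00477 + 0.0114 = 0.01617 m.
Since r₁ < r_cr and r₂ ≤ r_cr, the coating moves toward the maximum at r_cr — heat gain rises.
Bare: R = 1/(2πr₁h) = 2.547 m·K/W; Q = 23.1/2.547 = 9.07 W/m.
Coated: R = R_cond + R_conv = 1.433 m·K/W; Q = 23.1/1.433 = 16.1 W/m.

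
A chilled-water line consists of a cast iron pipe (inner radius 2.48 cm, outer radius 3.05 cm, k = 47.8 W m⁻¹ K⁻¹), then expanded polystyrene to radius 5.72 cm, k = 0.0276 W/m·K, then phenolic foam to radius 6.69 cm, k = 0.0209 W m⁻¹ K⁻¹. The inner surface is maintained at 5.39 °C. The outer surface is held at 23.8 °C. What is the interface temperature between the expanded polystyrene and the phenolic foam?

Series thermal resistances, inner to outer:
  R'_cast iron = ln(0.0305/0.0248)/(2πk) = 0.2069/(2π·47.8) = 6.888×10^-4 m·K/W
  R'_expanded polystyrene = ln(0.0572/0.0305)/(2πk) = 0.6288/(2π·0.0276) = 3.626 m·K/W
  R'_phenolic foam = ln(0.0669/0.0572)/(2πk) = 0.1566/(2π·0.0209) = 1.193 m·K/W
ΣR = 6.888×10^-4 + 3.626 + 1.193 = 4.820 m·K/W
Q' = ΔT/ΣR = (5.39 °C − 23.8 °C)/4.820 = -3.820 W/m
From the inner boundary to the expanded polystyrene/phenolic foam interface, ΣR_partial = 3.627 m·K/W.
T_interface = T_in − Q'·ΣR_partial = 5.39 °C − (-3.820)(3.627) = 19.2 °C

T = 19.2 °C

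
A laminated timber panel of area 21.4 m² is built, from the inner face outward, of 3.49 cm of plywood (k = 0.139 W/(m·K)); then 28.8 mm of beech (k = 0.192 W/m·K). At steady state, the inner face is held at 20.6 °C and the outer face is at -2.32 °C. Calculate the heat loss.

Q = 1220 W

Resistance network (inner→outer):
  R_plywood = L/(kA) = 0.0349/(0.139·21.4) = 0.01173 K/W
  R_beech = L/(kA) = 0.0288/(0.192·21.4) = 0.007009 K/W
ΣR = 0.01173 + 0.007009 = 0.01874 K/W
Q = ΔT/ΣR = (20.6 °C − -2.32 °C)/0.01874 = 1220 W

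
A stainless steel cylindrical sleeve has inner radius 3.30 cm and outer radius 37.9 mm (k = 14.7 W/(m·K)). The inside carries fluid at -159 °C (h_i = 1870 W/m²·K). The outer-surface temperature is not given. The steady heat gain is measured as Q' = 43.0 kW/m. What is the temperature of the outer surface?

Sum the resistances:
  R'_conv,in = 1/(2πr h) = 1/(2π·0.0330·1870) = 0.002579 m·K/W
  R'_stainless steel = ln(0.0379/0.0330)/(2πk) = 0.1384/(2π·14.7) = 0.001499 m·K/W
ΣR = 0.004078 m·K/W
ΔT = Q'·ΣR = 43000 × 0.004078 = 175.4 K
Heat flows inward, so T_out = T_in + ΔT = -159 + 175.4 = 16.4 °C

T_out = 16.4 °C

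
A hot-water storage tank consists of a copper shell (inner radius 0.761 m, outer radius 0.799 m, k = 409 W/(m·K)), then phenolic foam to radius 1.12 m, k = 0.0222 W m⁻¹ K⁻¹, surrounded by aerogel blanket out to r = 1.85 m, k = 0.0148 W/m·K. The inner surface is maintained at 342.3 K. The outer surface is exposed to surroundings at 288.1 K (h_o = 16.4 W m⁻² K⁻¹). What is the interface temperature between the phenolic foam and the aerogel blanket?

Resistance network (inner→outer):
  R_copper = (1/0.761 − 1/0.799)/(4πk) = 0.06250/(4π·409) = 1.216×10^-5 K/W
  R_phenolic foam = (1/0.799 − 1/1.12)/(4πk) = 0.3587/(4π·0.0222) = 1.286 K/W
  R_aerogel blanket = (1/1.12 − 1/1.85)/(4πk) = 0.3523/(4π·0.0148) = 1.894 K/W
  R_conv,out = 1/(4πr²h) = 1/(4π·1.85²·16.4) = 0.001418 K/W
ΣR = 1.216×10^-5 + 1.286 + 1.894 + 0.001418 = 3.181 K/W
Q = ΔT/ΣR = (342.3 K − 288.1 K)/3.181 = 17.04 W
From the inner boundary to the phenolic foam/aerogel blanket interface, ΣR_partial = 1.286 K/W.
T_interface = T_in − Q·ΣR_partial = 342.3 K − (17.04)(1.286) = 320.4 K

T = 320.4 K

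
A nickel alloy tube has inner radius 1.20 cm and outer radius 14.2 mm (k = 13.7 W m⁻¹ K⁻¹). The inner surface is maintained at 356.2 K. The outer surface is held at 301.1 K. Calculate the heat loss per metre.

Q' = 2πk·ΔT/ln(r₂/r₁) = 2π × 13.7 × 55.1 / ln(0.0142/0.0120) = 28200 W/m

Q' = 28200 W/m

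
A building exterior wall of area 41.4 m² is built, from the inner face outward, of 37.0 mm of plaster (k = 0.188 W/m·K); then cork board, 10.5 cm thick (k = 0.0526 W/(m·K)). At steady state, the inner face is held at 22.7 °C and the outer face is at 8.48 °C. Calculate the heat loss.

Treat each layer as a resistance in series:
  R_plaster = L/(kA) = 0.0370/(0.188·41.4) = 0.004754 K/W
  R_cork board = L/(kA) = 0.105/(0.0526·41.4) = 0.04822 K/W
ΣR = 0.004754 + 0.04822 = 0.05297 K/W
Q = ΔT/ΣR = (22.7 °C − 8.48 °C)/0.05297 = 268 W

Q = 268 W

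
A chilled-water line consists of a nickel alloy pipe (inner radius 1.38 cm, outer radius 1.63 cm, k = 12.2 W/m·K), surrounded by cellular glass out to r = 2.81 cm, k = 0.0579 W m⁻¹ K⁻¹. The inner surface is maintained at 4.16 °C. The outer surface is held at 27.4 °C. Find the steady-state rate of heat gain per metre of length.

Q' = 15.5 W/m

Series thermal resistances, inner to outer:
  R'_nickel alloy = ln(0.0163/0.0138)/(2πk) = 0.1665/(2π·12.2) = 0.002172 m·K/W
  R'_cellular glass = ln(0.0281/0.0163)/(2πk) = 0.5446/(2π·0.0579) = 1.497 m·K/W
ΣR = 0.002172 + 1.497 = 1.499 m·K/W
Q' = ΔT/ΣR = (4.16 °C − 27.4 °C)/1.499 = -15.5 W/m
(Negative Q' ⇒ heat flows inward; heat gain = 15.5 W/m.)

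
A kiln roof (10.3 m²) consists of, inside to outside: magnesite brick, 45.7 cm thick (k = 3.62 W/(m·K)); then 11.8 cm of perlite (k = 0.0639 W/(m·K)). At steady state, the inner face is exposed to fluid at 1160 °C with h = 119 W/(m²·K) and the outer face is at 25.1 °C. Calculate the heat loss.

Resistance network (inner→outer):
  R_conv,in = 1/(hA) = 1/(119·10.3) = 8.159×10^-4 K/W
  R_magnesite brick = L/(kA) = 0.457/(3.62·10.3) = 0.01226 K/W
  R_perlite = L/(kA) = 0.118/(0.0639·10.3) = 0.1793 K/W
ΣR = 8.159×10^-4 + 0.01226 + 0.1793 = 0.1924 K/W
Q = ΔT/ΣR = (1160 °C − 25.1 °C)/0.1924 = 5900 W

Q = 5.90 kW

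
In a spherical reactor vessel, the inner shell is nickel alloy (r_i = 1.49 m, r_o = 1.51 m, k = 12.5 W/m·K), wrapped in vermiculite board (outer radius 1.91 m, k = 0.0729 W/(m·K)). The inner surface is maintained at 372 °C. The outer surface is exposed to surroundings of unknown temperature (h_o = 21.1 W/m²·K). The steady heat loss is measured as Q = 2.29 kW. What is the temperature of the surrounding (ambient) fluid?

Sum the resistances:
  R_nickel alloy = (1/1.49 − 1/1.51)/(4πk) = 0.008889/(4π·12.5) = 5.659×10^-5 K/W
  R_vermiculite board = (1/1.51 − 1/1.91)/(4πk) = 0.1387/(4π·0.0729) = 0.1514 K/W
  R_conv,out = 1/(4πr²h) = 1/(4π·1.91²·21.1) = 0.001034 K/W
ΣR = 0.1525 K/W
ΔT = Q·ΣR = 2290 × 0.1525 = 349.2 K
Heat flows outward, so T_out = T_in − ΔT = 372 − 349.2 = 22.8 °C

T_out = 22.8 °C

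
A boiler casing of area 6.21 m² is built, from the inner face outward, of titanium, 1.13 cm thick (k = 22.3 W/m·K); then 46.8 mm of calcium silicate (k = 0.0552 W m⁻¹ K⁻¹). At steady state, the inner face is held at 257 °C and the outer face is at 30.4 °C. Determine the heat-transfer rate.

Q = 1660 W

Series thermal resistances, inner to outer:
  R_titanium = L/(kA) = 0.0113/(22.3·6.21) = 8.160×10^-5 K/W
  R_calcium silicate = L/(kA) = 0.0468/(0.0552·6.21) = 0.1365 K/W
ΣR = 8.160×10^-5 + 0.1365 = 0.1366 K/W
Q = ΔT/ΣR = (257 °C − 30.4 °C)/0.1366 = 1660 W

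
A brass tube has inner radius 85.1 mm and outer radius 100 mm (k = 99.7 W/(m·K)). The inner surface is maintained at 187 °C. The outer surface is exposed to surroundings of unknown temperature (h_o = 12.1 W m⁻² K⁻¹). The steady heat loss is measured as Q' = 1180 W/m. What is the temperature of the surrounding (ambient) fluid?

Sum the resistances:
  R'_brass = ln(0.100/0.0851)/(2πk) = 0.1613/(2π·99.7) = 2.576×10^-4 m·K/W
  R'_conv,out = 1/(2πr h) = 1/(2π·0.100·12.1) = 0.1315 m·K/W
ΣR = 0.1318 m·K/W
ΔT = Q'·ΣR = 1180 × 0.1318 = 155.5 K
Heat flows outward, so T_out = T_in − ΔT = 187 − 155.5 = 31.5 °C

T_out = 31.5 °C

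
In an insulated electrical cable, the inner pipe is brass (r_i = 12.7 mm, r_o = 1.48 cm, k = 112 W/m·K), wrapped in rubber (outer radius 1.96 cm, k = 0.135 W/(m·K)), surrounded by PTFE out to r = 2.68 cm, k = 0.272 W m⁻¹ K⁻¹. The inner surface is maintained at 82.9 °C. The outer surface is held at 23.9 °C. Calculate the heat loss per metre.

Series thermal resistances, inner to outer:
  R'_brass = ln(0.0148/0.0127)/(2πk) = 0.1530/(2π·112) = 2.175×10^-4 m·K/W
  R'_rubber = ln(0.0196/0.0148)/(2πk) = 0.2809/(2π·0.135) = 0.3312 m·K/W
  R'_PTFE = ln(0.0268/0.0196)/(2πk) = 0.3129/(2π·0.272) = 0.1831 m·K/W
ΣR = 2.175×10^-4 + 0.3312 + 0.1831 = 0.5145 m·K/W
Q' = ΔT/ΣR = (82.9 °C − 23.9 °C)/0.5145 = 115 W/m

Q' = 115 W/m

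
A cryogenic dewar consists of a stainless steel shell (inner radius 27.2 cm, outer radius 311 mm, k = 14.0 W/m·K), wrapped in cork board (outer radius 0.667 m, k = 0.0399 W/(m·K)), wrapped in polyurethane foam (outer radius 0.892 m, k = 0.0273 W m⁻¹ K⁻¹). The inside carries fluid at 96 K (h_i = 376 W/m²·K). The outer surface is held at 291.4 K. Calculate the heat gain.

Q = 43.1 W

Series thermal resistances, inner to outer:
  R_conv,in = 1/(4πr²h) = 1/(4π·0.272²·376) = 0.002861 K/W
  R_stainless steel = (1/0.272 − 1/0.311)/(4πk) = 0.4610/(4π·14.0) = 0.002621 K/W
  R_cork board = (1/0.311 − 1/0.667)/(4πk) = 1.716/(4π·0.0399) = 3.423 K/W
  R_polyurethane foam = (1/0.667 − 1/0.892)/(4πk) = 0.3782/(4π·0.0273) = 1.102 K/W
ΣR = 0.002861 + 0.002621 + 3.423 + 1.102 = 4.530 K/W
Q = ΔT/ΣR = (96 K − 291.4 K)/4.530 = -43.1 W
(Negative Q ⇒ heat flows inward; heat gain = 43.1 W.)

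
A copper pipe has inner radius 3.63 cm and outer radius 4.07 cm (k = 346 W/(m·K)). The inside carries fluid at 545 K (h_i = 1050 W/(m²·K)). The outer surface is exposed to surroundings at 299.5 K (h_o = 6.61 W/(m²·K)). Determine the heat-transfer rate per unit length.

Q' = 412 W/m

Treat each layer as a resistance in series:
  R'_conv,in = 1/(2πr h) = 1/(2π·0.0363·1050) = 0.004176 m·K/W
  R'_copper = ln(0.0407/0.0363)/(2πk) = 0.1144/(2π·346) = 5.263×10^-5 m·K/W
  R'_conv,out = 1/(2πr h) = 1/(2π·0.0407·6.61) = 0.5916 m·K/W
ΣR = 0.004176 + 5.263×10^-5 + 0.5916 = 0.5958 m·K/W
Q' = ΔT/ΣR = (545 K − 299.5 K)/0.5958 = 412 W/m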